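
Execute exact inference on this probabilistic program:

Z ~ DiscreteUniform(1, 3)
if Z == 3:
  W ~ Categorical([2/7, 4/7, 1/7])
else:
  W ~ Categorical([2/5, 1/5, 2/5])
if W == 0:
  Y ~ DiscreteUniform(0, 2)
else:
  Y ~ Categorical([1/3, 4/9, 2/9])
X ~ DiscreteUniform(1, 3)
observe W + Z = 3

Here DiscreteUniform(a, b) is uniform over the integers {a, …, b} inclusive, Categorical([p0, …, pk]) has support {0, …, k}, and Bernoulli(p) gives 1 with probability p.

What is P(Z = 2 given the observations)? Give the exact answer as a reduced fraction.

Enumerate traces; 27 have nonzero weight after conditioning:
  (Z=1, W=2, Y=0, X=1) weight 2/135
  (Z=1, W=2, Y=0, X=2) weight 2/135
  (Z=1, W=2, Y=0, X=3) weight 2/135
  (Z=1, W=2, Y=1, X=1) weight 8/405
  (Z=1, W=2, Y=1, X=2) weight 8/405
  (Z=1, W=2, Y=1, X=3) weight 8/405
  (Z=1, W=2, Y=2, X=1) weight 4/405
  (Z=1, W=2, Y=2, X=2) weight 4/405
  (Z=2, W=1, Y=0, X=1) weight 1/135
  (Z=3, W=0, Y=0, X=1) weight 2/189
  … 17 more
Group by Z:
  weight(Z=1) = 2/15
  weight(Z=2) = 1/15
  weight(Z=3) = 2/21
Total weight = 2/15 + 1/15 + 2/21 = 31/105
P(Z=1 | obs) = 2/15 / 31/105 = 14/31
P(Z=2 | obs) = 1/15 / 31/105 = 7/31
P(Z=3 | obs) = 2/21 / 31/105 = 10/31

P(Z = 2 | obs) = 7/31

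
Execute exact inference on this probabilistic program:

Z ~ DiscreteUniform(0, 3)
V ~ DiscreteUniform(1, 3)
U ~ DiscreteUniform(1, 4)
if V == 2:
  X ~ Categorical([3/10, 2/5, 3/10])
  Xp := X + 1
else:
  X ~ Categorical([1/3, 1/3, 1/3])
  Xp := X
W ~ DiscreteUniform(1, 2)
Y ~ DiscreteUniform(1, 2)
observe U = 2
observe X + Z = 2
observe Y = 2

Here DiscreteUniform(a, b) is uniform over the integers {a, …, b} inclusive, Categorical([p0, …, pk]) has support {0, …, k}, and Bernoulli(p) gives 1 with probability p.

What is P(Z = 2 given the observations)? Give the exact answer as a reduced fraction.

P(Z = 2 | obs) = 29/90

Enumerate traces; 18 have nonzero weight after conditioning:
  (Z=0, V=1, U=2, X=2, W=1, Y=2) weight 1/576
  (Z=0, V=1, U=2, X=2, W=2, Y=2) weight 1/576
  (Z=0, V=2, U=2, X=2, W=1, Y=2) weight 1/640
  (Z=0, V=2, U=2, X=2, W=2, Y=2) weight 1/640
  (Z=0, V=3, U=2, X=2, W=1, Y=2) weight 1/576
  (Z=0, V=3, U=2, X=2, W=2, Y=2) weight 1/576
  (Z=1, V=1, U=2, X=1, W=1, Y=2) weight 1/576
  (Z=1, V=1, U=2, X=1, W=2, Y=2) weight 1/576
  (Z=2, V=1, U=2, X=0, W=1, Y=2) weight 1/576
  … 9 more
Group by Z:
  weight(Z=0) = 29/2880
  weight(Z=1) = 1/90
  weight(Z=2) = 29/2880
Total weight = 29/2880 + 1/90 + 29/2880 = 1/32
P(Z=0 | obs) = 29/2880 / 1/32 = 29/90
P(Z=1 | obs) = 1/90 / 1/32 = 16/45
P(Z=2 | obs) = 29/2880 / 1/32 = 29/90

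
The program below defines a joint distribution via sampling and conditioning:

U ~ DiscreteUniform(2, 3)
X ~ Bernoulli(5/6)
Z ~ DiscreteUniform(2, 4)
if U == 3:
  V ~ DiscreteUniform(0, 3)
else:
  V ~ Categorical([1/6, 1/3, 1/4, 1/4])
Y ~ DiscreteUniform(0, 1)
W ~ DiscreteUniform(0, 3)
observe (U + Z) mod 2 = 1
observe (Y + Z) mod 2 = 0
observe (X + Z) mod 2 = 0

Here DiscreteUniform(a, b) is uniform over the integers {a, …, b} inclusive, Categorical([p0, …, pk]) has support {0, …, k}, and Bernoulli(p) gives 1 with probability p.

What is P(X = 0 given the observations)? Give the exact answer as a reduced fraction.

P(X = 0 | obs) = 2/7

Enumerate traces; 48 have nonzero weight after conditioning:
  (U=2, X=1, Z=3, V=0, Y=1, W=0) weight 5/1728
  (U=2, X=1, Z=3, V=0, Y=1, W=1) weight 5/1728
  (U=2, X=1, Z=3, V=0, Y=1, W=2) weight 5/1728
  (U=2, X=1, Z=3, V=0, Y=1, W=3) weight 5/1728
  (U=2, X=1, Z=3, V=1, Y=1, W=0) weight 5/864
  (U=2, X=1, Z=3, V=1, Y=1, W=1) weight 5/864
  (U=2, X=1, Z=3, V=1, Y=1, W=2) weight 5/864
  (U=2, X=1, Z=3, V=1, Y=1, W=3) weight 5/864
  (U=3, X=0, Z=2, V=0, Y=0, W=0) weight 1/1152
  … 39 more
Group by X:
  weight(X=0) = 1/36
  weight(X=1) = 5/72
Total weight = 1/36 + 5/72 = 7/72
P(X=0 | obs) = 1/36 / 7/72 = 2/7
P(X=1 | obs) = 5/72 / 7/72 = 5/7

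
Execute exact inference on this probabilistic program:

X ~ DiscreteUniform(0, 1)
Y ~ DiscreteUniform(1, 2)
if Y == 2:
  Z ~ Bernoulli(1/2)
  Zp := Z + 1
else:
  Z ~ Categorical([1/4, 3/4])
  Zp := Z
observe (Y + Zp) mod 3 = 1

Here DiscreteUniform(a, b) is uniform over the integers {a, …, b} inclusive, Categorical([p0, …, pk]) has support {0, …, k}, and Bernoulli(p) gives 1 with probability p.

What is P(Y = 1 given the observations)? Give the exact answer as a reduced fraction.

P(Y = 1 | obs) = 1/3

Enumerate traces; 4 have nonzero weight after conditioning:
  (X=0, Y=1, Z=0) weight 1/16
  (X=0, Y=2, Z=1) weight 1/8
  (X=1, Y=1, Z=0) weight 1/16
  (X=1, Y=2, Z=1) weight 1/8
Group by Y:
  weight(Y=1) = 1/8
  weight(Y=2) = 1/4
Total weight = 1/8 + 1/4 = 3/8
P(Y=1 | obs) = 1/8 / 3/8 = 1/3
P(Y=2 | obs) = 1/4 / 3/8 = 2/3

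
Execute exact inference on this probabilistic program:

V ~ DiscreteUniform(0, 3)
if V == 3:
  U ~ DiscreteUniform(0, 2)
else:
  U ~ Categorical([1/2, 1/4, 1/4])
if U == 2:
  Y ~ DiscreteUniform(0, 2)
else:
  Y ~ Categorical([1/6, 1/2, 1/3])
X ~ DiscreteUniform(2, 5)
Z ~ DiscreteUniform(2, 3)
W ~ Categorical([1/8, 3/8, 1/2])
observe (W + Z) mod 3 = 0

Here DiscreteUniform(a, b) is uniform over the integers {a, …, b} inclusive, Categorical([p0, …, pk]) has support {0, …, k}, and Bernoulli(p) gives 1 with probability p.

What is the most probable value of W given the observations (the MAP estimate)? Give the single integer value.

argmax_v P(W = v | obs) = 1

Enumerate traces; 288 have nonzero weight after conditioning:
  (V=0, U=0, Y=0, X=2, Z=2, W=1) weight 1/1024
  (V=0, U=0, Y=0, X=2, Z=3, W=0) weight 1/3072
  (V=0, U=0, Y=0, X=3, Z=2, W=1) weight 1/1024
  (V=0, U=0, Y=0, X=3, Z=3, W=0) weight 1/3072
  (V=0, U=0, Y=0, X=4, Z=2, W=1) weight 1/1024
  (V=0, U=0, Y=0, X=4, Z=3, W=0) weight 1/3072
  (V=0, U=0, Y=0, X=5, Z=2, W=1) weight 1/1024
  (V=0, U=0, Y=0, X=5, Z=3, W=0) weight 1/3072
  … 280 more
Group by W:
  weight(W=0) = 1/16
  weight(W=1) = 3/16
Total weight = 1/16 + 3/16 = 1/4
P(W=0 | obs) = 1/16 / 1/4 = 1/4
P(W=1 | obs) = 3/16 / 1/4 = 3/4
argmax = 1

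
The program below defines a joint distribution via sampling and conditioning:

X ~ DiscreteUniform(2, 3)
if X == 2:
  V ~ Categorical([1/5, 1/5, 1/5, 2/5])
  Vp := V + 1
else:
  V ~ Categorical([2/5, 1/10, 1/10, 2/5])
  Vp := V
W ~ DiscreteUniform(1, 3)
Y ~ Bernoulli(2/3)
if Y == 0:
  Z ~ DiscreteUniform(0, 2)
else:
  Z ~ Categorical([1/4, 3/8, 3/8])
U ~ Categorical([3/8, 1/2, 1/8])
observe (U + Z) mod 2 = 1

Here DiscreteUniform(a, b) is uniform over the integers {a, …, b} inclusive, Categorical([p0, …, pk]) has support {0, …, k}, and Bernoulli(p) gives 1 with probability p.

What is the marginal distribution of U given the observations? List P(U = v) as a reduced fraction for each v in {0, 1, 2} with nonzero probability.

Enumerate traces; 192 have nonzero weight after conditioning:
  (X=2, V=0, W=1, Y=0, Z=0, U=1) weight 1/540
  (X=2, V=0, W=1, Y=0, Z=1, U=0) weight 1/720
  (X=2, V=0, W=1, Y=0, Z=1, U=2) weight 1/2160
  (X=2, V=0, W=1, Y=0, Z=2, U=1) weight 1/540
  (X=2, V=0, W=1, Y=1, Z=0, U=1) weight 1/360
  (X=2, V=0, W=1, Y=1, Z=1, U=0) weight 1/320
  (X=2, V=0, W=1, Y=1, Z=1, U=2) weight 1/960
  (X=2, V=0, W=1, Y=1, Z=2, U=1) weight 1/240
  … 184 more
Group by U:
  weight(U=0) = 13/96
  weight(U=1) = 23/72
  weight(U=2) = 13/288
Total weight = 13/96 + 23/72 + 13/288 = 1/2
P(U=0 | obs) = 13/96 / 1/2 = 13/48
P(U=1 | obs) = 23/72 / 1/2 = 23/36
P(U=2 | obs) = 13/288 / 1/2 = 13/144

P(U=0) = 13/48, P(U=1) = 23/36, P(U=2) = 13/144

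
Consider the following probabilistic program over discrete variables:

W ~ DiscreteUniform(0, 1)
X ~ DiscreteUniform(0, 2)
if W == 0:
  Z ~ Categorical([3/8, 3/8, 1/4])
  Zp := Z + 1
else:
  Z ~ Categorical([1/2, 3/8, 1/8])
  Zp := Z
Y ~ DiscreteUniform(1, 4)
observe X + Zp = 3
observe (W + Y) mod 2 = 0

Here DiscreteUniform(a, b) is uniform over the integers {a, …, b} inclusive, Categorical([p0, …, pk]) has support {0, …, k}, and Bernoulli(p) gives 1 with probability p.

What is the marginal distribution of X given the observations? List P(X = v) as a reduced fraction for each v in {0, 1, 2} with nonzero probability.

Enumerate traces; 10 have nonzero weight after conditioning:
  (W=0, X=0, Z=2, Y=2) weight 1/96
  (W=0, X=0, Z=2, Y=4) weight 1/96
  (W=0, X=1, Z=1, Y=2) weight 1/64
  (W=0, X=1, Z=1, Y=4) weight 1/64
  (W=0, X=2, Z=0, Y=2) weight 1/64
  (W=0, X=2, Z=0, Y=4) weight 1/64
  (W=1, X=1, Z=2, Y=1) weight 1/192
  (W=1, X=1, Z=2, Y=3) weight 1/192
  … 2 more
Group by X:
  weight(X=0) = 1/48
  weight(X=1) = 1/24
  weight(X=2) = 1/16
Total weight = 1/48 + 1/24 + 1/16 = 1/8
P(X=0 | obs) = 1/48 / 1/8 = 1/6
P(X=1 | obs) = 1/24 / 1/8 = 1/3
P(X=2 | obs) = 1/16 / 1/8 = 1/2

P(X=0) = 1/6, P(X=1) = 1/3, P(X=2) = 1/2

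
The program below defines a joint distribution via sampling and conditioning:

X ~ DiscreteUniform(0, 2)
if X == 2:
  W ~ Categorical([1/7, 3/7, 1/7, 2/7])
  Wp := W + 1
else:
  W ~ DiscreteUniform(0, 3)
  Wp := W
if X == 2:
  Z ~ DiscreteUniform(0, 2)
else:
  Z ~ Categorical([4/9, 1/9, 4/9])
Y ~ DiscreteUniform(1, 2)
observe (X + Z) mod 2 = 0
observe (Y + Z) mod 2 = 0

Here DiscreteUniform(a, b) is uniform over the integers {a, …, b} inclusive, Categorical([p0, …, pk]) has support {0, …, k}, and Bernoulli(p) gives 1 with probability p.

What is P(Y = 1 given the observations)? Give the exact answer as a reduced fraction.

Enumerate traces; 20 have nonzero weight after conditioning:
  (X=0, W=0, Z=0, Y=2) weight 1/54
  (X=0, W=0, Z=2, Y=2) weight 1/54
  (X=0, W=1, Z=0, Y=2) weight 1/54
  (X=0, W=1, Z=2, Y=2) weight 1/54
  (X=0, W=2, Z=0, Y=2) weight 1/54
  (X=0, W=2, Z=2, Y=2) weight 1/54
  (X=0, W=3, Z=0, Y=2) weight 1/54
  (X=0, W=3, Z=2, Y=2) weight 1/54
  (X=1, W=0, Z=1, Y=1) weight 1/216
  … 11 more
Group by Y:
  weight(Y=1) = 1/54
  weight(Y=2) = 7/27
Total weight = 1/54 + 7/27 = 5/18
P(Y=1 | obs) = 1/54 / 5/18 = 1/15
P(Y=2 | obs) = 7/27 / 5/18 = 14/15

P(Y = 1 | obs) = 1/15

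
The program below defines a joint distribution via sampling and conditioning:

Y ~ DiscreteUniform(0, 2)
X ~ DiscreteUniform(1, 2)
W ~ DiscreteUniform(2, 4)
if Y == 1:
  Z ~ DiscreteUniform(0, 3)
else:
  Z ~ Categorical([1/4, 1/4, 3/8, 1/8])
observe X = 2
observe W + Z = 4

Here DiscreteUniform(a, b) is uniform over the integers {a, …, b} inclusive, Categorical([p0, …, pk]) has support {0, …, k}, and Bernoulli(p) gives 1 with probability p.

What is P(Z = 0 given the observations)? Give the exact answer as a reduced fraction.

P(Z = 0 | obs) = 3/10

Enumerate traces; 9 have nonzero weight after conditioning:
  (Y=0, X=2, W=2, Z=2) weight 1/48
  (Y=0, X=2, W=3, Z=1) weight 1/72
  (Y=0, X=2, W=4, Z=0) weight 1/72
  (Y=1, X=2, W=2, Z=2) weight 1/72
  (Y=1, X=2, W=3, Z=1) weight 1/72
  (Y=1, X=2, W=4, Z=0) weight 1/72
  (Y=2, X=2, W=2, Z=2) weight 1/48
  (Y=2, X=2, W=3, Z=1) weight 1/72
  … 1 more
Group by Z:
  weight(Z=0) = 1/24
  weight(Z=1) = 1/24
  weight(Z=2) = 1/18
Total weight = 1/24 + 1/24 + 1/18 = 5/36
P(Z=0 | obs) = 1/24 / 5/36 = 3/10
P(Z=1 | obs) = 1/24 / 5/36 = 3/10
P(Z=2 | obs) = 1/18 / 5/36 = 2/5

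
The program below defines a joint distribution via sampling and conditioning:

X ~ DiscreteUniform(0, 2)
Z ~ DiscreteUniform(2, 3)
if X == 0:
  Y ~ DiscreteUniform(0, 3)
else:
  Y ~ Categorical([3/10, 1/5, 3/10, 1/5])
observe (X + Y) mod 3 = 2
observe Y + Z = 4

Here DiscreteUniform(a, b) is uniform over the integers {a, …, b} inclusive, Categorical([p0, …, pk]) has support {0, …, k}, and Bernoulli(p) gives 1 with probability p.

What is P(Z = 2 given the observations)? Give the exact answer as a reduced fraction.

Enumerate traces; 2 have nonzero weight after conditioning:
  (X=0, Z=2, Y=2) weight 1/24
  (X=1, Z=3, Y=1) weight 1/30
Group by Z:
  weight(Z=2) = 1/24
  weight(Z=3) = 1/30
Total weight = 1/24 + 1/30 = 3/40
P(Z=2 | obs) = 1/24 / 3/40 = 5/9
P(Z=3 | obs) = 1/30 / 3/40 = 4/9

P(Z = 2 | obs) = 5/9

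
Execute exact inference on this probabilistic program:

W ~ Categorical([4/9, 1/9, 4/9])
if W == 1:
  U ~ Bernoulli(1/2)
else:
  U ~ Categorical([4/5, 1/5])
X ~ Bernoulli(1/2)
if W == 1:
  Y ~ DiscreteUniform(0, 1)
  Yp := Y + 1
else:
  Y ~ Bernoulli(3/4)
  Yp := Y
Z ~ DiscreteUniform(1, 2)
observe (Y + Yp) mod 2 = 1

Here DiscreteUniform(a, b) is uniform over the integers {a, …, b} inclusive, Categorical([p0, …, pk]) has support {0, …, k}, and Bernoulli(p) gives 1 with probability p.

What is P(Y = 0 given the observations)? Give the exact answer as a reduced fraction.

Enumerate traces; 16 have nonzero weight after conditioning:
  (W=1, U=0, X=0, Y=0, Z=1) weight 1/144
  (W=1, U=0, X=0, Y=0, Z=2) weight 1/144
  (W=1, U=0, X=0, Y=1, Z=1) weight 1/144
  (W=1, U=0, X=0, Y=1, Z=2) weight 1/144
  (W=1, U=0, X=1, Y=0, Z=1) weight 1/144
  (W=1, U=0, X=1, Y=0, Z=2) weight 1/144
  (W=1, U=0, X=1, Y=1, Z=1) weight 1/144
  (W=1, U=0, X=1, Y=1, Z=2) weight 1/144
  … 8 more
Group by Y:
  weight(Y=0) = 1/18
  weight(Y=1) = 1/18
Total weight = 1/18 + 1/18 = 1/9
P(Y=0 | obs) = 1/18 / 1/9 = 1/2
P(Y=1 | obs) = 1/18 / 1/9 = 1/2

P(Y = 0 | obs) = 1/2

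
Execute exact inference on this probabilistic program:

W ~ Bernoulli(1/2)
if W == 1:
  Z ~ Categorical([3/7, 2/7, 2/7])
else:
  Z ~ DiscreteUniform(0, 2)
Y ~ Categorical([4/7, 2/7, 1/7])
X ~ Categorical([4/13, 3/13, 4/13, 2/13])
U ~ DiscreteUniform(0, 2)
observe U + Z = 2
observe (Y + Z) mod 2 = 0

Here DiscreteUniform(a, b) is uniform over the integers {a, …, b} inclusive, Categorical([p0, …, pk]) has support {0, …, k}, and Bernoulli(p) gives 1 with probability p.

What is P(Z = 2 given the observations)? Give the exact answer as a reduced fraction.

P(Z = 2 | obs) = 65/171

Enumerate traces; 40 have nonzero weight after conditioning:
  (W=0, Z=0, Y=0, X=0, U=2) weight 8/819
  (W=0, Z=0, Y=0, X=1, U=2) weight 2/273
  (W=0, Z=0, Y=0, X=2, U=2) weight 8/819
  (W=0, Z=0, Y=0, X=3, U=2) weight 4/819
  (W=0, Z=0, Y=2, X=0, U=2) weight 2/819
  (W=0, Z=0, Y=2, X=1, U=2) weight 1/546
  (W=0, Z=0, Y=2, X=2, U=2) weight 2/819
  (W=0, Z=0, Y=2, X=3, U=2) weight 1/819
  (W=0, Z=1, Y=1, X=0, U=1) weight 4/819
  (W=0, Z=2, Y=0, X=0, U=0) weight 8/819
  … 30 more
Group by Z:
  weight(Z=0) = 40/441
  weight(Z=1) = 13/441
  weight(Z=2) = 65/882
Total weight = 40/441 + 13/441 + 65/882 = 19/98
P(Z=0 | obs) = 40/441 / 19/98 = 80/171
P(Z=1 | obs) = 13/441 / 19/98 = 26/171
P(Z=2 | obs) = 65/882 / 19/98 = 65/171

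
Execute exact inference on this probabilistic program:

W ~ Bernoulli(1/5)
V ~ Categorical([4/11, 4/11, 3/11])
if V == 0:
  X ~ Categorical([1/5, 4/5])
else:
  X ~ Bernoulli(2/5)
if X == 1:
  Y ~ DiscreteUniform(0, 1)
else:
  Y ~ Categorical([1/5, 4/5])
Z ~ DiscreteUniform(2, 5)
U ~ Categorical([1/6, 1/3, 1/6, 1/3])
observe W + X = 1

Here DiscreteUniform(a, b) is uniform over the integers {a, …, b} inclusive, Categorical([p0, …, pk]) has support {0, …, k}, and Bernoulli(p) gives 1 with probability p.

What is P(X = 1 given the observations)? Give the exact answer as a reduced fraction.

Enumerate traces; 192 have nonzero weight after conditioning:
  (W=0, V=0, X=1, Y=0, Z=2, U=0) weight 4/825
  (W=0, V=0, X=1, Y=0, Z=2, U=1) weight 8/825
  (W=0, V=0, X=1, Y=0, Z=2, U=2) weight 4/825
  (W=0, V=0, X=1, Y=0, Z=2, U=3) weight 8/825
  (W=0, V=0, X=1, Y=0, Z=3, U=0) weight 4/825
  (W=0, V=0, X=1, Y=0, Z=3, U=1) weight 8/825
  (W=0, V=0, X=1, Y=0, Z=3, U=2) weight 4/825
  (W=0, V=0, X=1, Y=0, Z=3, U=3) weight 8/825
  (W=1, V=0, X=0, Y=0, Z=2, U=0) weight 1/8250
  … 183 more
Group by X:
  weight(X=0) = 1/11
  weight(X=1) = 24/55
Total weight = 1/11 + 24/55 = 29/55
P(X=0 | obs) = 1/11 / 29/55 = 5/29
P(X=1 | obs) = 24/55 / 29/55 = 24/29

P(X = 1 | obs) = 24/29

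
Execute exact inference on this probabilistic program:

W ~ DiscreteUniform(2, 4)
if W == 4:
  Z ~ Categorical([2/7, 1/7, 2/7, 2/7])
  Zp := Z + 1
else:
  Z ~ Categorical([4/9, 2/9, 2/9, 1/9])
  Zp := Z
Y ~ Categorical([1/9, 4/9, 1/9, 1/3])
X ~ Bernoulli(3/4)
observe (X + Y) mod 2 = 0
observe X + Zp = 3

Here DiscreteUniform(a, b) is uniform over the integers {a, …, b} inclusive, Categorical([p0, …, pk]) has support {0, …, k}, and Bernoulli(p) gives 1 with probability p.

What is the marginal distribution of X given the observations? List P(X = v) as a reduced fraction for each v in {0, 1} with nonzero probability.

P(X=0) = 64/841, P(X=1) = 777/841

Enumerate traces; 12 have nonzero weight after conditioning:
  (W=2, Z=2, Y=1, X=1) weight 2/81
  (W=2, Z=2, Y=3, X=1) weight 1/54
  (W=2, Z=3, Y=0, X=0) weight 1/972
  (W=2, Z=3, Y=2, X=0) weight 1/972
  (W=3, Z=2, Y=1, X=1) weight 2/81
  (W=3, Z=2, Y=3, X=1) weight 1/54
  (W=3, Z=3, Y=0, X=0) weight 1/972
  (W=3, Z=3, Y=2, X=0) weight 1/972
  … 4 more
Group by X:
  weight(X=0) = 16/1701
  weight(X=1) = 37/324
Total weight = 16/1701 + 37/324 = 841/6804
P(X=0 | obs) = 16/1701 / 841/6804 = 64/841
P(X=1 | obs) = 37/324 / 841/6804 = 777/841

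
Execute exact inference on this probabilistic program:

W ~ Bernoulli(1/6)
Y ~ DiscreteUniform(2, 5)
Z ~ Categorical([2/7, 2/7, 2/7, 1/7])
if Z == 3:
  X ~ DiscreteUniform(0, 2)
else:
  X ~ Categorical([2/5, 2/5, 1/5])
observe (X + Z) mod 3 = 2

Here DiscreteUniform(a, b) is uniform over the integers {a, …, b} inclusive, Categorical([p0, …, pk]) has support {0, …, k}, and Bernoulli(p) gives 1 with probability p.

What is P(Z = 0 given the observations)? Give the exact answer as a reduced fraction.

P(Z = 0 | obs) = 6/35

Enumerate traces; 32 have nonzero weight after conditioning:
  (W=0, Y=2, Z=0, X=2) weight 1/84
  (W=0, Y=2, Z=1, X=1) weight 1/42
  (W=0, Y=2, Z=2, X=0) weight 1/42
  (W=0, Y=2, Z=3, X=2) weight 5/504
  (W=0, Y=3, Z=0, X=2) weight 1/84
  (W=0, Y=3, Z=1, X=1) weight 1/42
  (W=0, Y=3, Z=2, X=0) weight 1/42
  (W=0, Y=3, Z=3, X=2) weight 5/504
  … 24 more
Group by Z:
  weight(Z=0) = 2/35
  weight(Z=1) = 4/35
  weight(Z=2) = 4/35
  weight(Z=3) = 1/21
Total weight = 2/35 + 4/35 + 4/35 + 1/21 = 1/3
P(Z=0 | obs) = 2/35 / 1/3 = 6/35
P(Z=1 | obs) = 4/35 / 1/3 = 12/35
P(Z=2 | obs) = 4/35 / 1/3 = 12/35
P(Z=3 | obs) = 1/21 / 1/3 = 1/7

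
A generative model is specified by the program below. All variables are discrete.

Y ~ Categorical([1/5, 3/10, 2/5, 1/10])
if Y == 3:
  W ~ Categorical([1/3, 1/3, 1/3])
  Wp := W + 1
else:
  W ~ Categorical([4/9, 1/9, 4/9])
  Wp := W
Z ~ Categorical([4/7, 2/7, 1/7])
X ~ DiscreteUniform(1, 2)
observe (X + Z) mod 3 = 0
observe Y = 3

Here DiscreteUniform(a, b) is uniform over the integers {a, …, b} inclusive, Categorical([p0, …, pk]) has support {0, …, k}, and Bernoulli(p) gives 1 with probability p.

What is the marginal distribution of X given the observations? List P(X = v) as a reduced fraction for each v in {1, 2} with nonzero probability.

Enumerate traces; 6 have nonzero weight after conditioning:
  (Y=3, W=0, Z=1, X=2) weight 1/210
  (Y=3, W=0, Z=2, X=1) weight 1/420
  (Y=3, W=1, Z=1, X=2) weight 1/210
  (Y=3, W=1, Z=2, X=1) weight 1/420
  (Y=3, W=2, Z=1, X=2) weight 1/210
  (Y=3, W=2, Z=2, X=1) weight 1/420
Group by X:
  weight(X=1) = 1/140
  weight(X=2) = 1/70
Total weight = 1/140 + 1/70 = 3/140
P(X=1 | obs) = 1/140 / 3/140 = 1/3
P(X=2 | obs) = 1/70 / 3/140 = 2/3

P(X=1) = 1/3, P(X=2) = 2/3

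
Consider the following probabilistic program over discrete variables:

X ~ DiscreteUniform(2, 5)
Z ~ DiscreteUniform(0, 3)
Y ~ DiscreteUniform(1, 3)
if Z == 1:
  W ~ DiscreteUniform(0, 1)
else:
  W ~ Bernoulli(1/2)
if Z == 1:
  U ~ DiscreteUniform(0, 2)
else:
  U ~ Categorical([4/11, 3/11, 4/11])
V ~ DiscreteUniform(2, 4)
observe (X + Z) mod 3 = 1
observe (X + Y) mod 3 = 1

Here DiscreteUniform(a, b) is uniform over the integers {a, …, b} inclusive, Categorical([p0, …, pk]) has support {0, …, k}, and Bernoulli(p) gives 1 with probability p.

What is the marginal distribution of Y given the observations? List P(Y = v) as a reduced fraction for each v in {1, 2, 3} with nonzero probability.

Enumerate traces; 90 have nonzero weight after conditioning:
  (X=2, Z=2, Y=2, W=0, U=0, V=2) weight 1/792
  (X=2, Z=2, Y=2, W=0, U=0, V=3) weight 1/792
  (X=2, Z=2, Y=2, W=0, U=0, V=4) weight 1/792
  (X=2, Z=2, Y=2, W=0, U=1, V=2) weight 1/1056
  (X=2, Z=2, Y=2, W=0, U=1, V=3) weight 1/1056
  (X=2, Z=2, Y=2, W=0, U=1, V=4) weight 1/1056
  (X=2, Z=2, Y=2, W=0, U=2, V=2) weight 1/792
  (X=2, Z=2, Y=2, W=0, U=2, V=3) weight 1/792
  (X=3, Z=1, Y=1, W=0, U=0, V=2) weight 1/864
  (X=4, Z=0, Y=3, W=0, U=0, V=2) weight 1/792
  … 80 more
Group by Y:
  weight(Y=1) = 1/48
  weight(Y=2) = 1/24
  weight(Y=3) = 1/24
Total weight = 1/48 + 1/24 + 1/24 = 5/48
P(Y=1 | obs) = 1/48 / 5/48 = 1/5
P(Y=2 | obs) = 1/24 / 5/48 = 2/5
P(Y=3 | obs) = 1/24 / 5/48 = 2/5

P(Y=1) = 1/5, P(Y=2) = 2/5, P(Y=3) = 2/5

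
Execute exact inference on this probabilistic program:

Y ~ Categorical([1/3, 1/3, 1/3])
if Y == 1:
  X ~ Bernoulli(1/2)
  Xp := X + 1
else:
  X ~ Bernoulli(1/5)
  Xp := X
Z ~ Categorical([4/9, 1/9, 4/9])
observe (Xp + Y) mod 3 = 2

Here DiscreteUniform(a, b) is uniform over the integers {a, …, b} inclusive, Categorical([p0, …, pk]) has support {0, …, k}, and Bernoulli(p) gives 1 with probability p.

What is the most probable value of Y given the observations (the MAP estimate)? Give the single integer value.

Enumerate traces; 6 have nonzero weight after conditioning:
  (Y=1, X=0, Z=0) weight 2/27
  (Y=1, X=0, Z=1) weight 1/54
  (Y=1, X=0, Z=2) weight 2/27
  (Y=2, X=0, Z=0) weight 16/135
  (Y=2, X=0, Z=1) weight 4/135
  (Y=2, X=0, Z=2) weight 16/135
Group by Y:
  weight(Y=1) = 1/6
  weight(Y=2) = 4/15
Total weight = 1/6 + 4/15 = 13/30
P(Y=1 | obs) = 1/6 / 13/30 = 5/13
P(Y=2 | obs) = 4/15 / 13/30 = 8/13
argmax = 2

argmax_v P(Y = v | obs) = 2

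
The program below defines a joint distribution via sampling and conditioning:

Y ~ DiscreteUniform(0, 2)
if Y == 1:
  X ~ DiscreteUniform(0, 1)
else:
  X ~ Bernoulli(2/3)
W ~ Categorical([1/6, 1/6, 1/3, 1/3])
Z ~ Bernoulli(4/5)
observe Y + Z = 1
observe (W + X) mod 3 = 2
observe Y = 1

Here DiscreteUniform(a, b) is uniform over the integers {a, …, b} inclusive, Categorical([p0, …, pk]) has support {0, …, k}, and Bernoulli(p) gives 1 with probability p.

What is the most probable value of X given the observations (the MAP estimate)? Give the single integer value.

argmax_v P(X = v | obs) = 0

Enumerate traces; 2 have nonzero weight after conditioning:
  (Y=1, X=0, W=2, Z=0) weight 1/90
  (Y=1, X=1, W=1, Z=0) weight 1/180
Group by X:
  weight(X=0) = 1/90
  weight(X=1) = 1/180
Total weight = 1/90 + 1/180 = 1/60
P(X=0 | obs) = 1/90 / 1/60 = 2/3
P(X=1 | obs) = 1/180 / 1/60 = 1/3
argmax = 0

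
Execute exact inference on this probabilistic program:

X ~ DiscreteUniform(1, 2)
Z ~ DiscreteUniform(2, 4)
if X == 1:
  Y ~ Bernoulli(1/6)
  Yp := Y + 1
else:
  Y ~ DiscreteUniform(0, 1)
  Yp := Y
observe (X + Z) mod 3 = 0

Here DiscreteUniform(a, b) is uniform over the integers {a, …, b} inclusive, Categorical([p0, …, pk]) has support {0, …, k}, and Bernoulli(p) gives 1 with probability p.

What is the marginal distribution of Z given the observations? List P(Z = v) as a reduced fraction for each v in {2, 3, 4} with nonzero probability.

Enumerate traces; 4 have nonzero weight after conditioning:
  (X=1, Z=2, Y=0) weight 5/36
  (X=1, Z=2, Y=1) weight 1/36
  (X=2, Z=4, Y=0) weight 1/12
  (X=2, Z=4, Y=1) weight 1/12
Group by Z:
  weight(Z=2) = 1/6
  weight(Z=4) = 1/6
Total weight = 1/6 + 1/6 = 1/3
P(Z=2 | obs) = 1/6 / 1/3 = 1/2
P(Z=4 | obs) = 1/6 / 1/3 = 1/2

P(Z=2) = 1/2, P(Z=4) = 1/2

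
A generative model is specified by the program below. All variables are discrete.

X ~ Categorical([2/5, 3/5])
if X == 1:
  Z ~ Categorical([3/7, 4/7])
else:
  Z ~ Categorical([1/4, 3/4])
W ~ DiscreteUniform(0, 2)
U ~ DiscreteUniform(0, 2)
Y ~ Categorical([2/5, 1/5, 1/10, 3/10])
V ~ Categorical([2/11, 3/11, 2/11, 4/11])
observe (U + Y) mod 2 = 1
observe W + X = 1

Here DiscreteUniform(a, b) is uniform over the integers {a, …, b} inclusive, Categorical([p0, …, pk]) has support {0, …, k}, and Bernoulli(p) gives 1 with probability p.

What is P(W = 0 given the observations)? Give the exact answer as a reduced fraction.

Enumerate traces; 96 have nonzero weight after conditioning:
  (X=0, Z=0, W=1, U=0, Y=1, V=0) weight 1/2475
  (X=0, Z=0, W=1, U=0, Y=1, V=1) weight 1/1650
  (X=0, Z=0, W=1, U=0, Y=1, V=2) weight 1/2475
  (X=0, Z=0, W=1, U=0, Y=1, V=3) weight 2/2475
  (X=0, Z=0, W=1, U=0, Y=3, V=0) weight 1/1650
  (X=0, Z=0, W=1, U=0, Y=3, V=1) weight 1/1100
  (X=0, Z=0, W=1, U=0, Y=3, V=2) weight 1/1650
  (X=0, Z=0, W=1, U=0, Y=3, V=3) weight 1/825
  (X=1, Z=0, W=0, U=0, Y=1, V=0) weight 2/1925
  … 87 more
Group by W:
  weight(W=0) = 1/10
  weight(W=1) = 1/15
Total weight = 1/10 + 1/15 = 1/6
P(W=0 | obs) = 1/10 / 1/6 = 3/5
P(W=1 | obs) = 1/15 / 1/6 = 2/5

P(W = 0 | obs) = 3/5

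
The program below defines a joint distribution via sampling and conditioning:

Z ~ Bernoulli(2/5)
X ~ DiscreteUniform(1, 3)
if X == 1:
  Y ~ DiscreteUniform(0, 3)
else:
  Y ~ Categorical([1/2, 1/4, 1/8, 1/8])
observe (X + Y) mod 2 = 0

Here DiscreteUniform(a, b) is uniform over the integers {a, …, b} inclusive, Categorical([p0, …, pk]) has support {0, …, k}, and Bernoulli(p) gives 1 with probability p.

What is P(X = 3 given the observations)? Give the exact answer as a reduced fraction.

Enumerate traces; 12 have nonzero weight after conditioning:
  (Z=0, X=1, Y=1) weight 1/20
  (Z=0, X=1, Y=3) weight 1/20
  (Z=0, X=2, Y=0) weight 1/10
  (Z=0, X=2, Y=2) weight 1/40
  (Z=0, X=3, Y=1) weight 1/20
  (Z=0, X=3, Y=3) weight 1/40
  (Z=1, X=1, Y=1) weight 1/30
  (Z=1, X=1, Y=3) weight 1/30
  … 4 more
Group by X:
  weight(X=1) = 1/6
  weight(X=2) = 5/24
  weight(X=3) = 1/8
Total weight = 1/6 + 5/24 + 1/8 = 1/2
P(X=1 | obs) = 1/6 / 1/2 = 1/3
P(X=2 | obs) = 5/24 / 1/2 = 5/12
P(X=3 | obs) = 1/8 / 1/2 = 1/4

P(X = 3 | obs) = 1/4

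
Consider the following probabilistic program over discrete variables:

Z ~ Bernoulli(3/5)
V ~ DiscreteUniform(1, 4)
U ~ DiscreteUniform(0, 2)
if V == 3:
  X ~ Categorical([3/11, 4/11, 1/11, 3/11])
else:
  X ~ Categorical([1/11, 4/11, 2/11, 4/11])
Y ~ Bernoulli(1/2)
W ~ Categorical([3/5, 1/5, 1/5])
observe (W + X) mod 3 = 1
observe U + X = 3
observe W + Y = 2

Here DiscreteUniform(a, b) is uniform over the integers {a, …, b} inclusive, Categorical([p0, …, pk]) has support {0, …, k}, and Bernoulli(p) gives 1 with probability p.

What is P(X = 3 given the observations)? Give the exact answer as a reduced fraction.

P(X = 3 | obs) = 15/22

Enumerate traces; 16 have nonzero weight after conditioning:
  (Z=0, V=1, U=0, X=3, Y=1, W=1) weight 1/825
  (Z=0, V=1, U=1, X=2, Y=0, W=2) weight 1/1650
  (Z=0, V=2, U=0, X=3, Y=1, W=1) weight 1/825
  (Z=0, V=2, U=1, X=2, Y=0, W=2) weight 1/1650
  (Z=0, V=3, U=0, X=3, Y=1, W=1) weight 1/1100
  (Z=0, V=3, U=1, X=2, Y=0, W=2) weight 1/3300
  (Z=0, V=4, U=0, X=3, Y=1, W=1) weight 1/825
  (Z=0, V=4, U=1, X=2, Y=0, W=2) weight 1/1650
  … 8 more
Group by X:
  weight(X=2) = 7/1320
  weight(X=3) = 1/88
Total weight = 7/1320 + 1/88 = 1/60
P(X=2 | obs) = 7/1320 / 1/60 = 7/22
P(X=3 | obs) = 1/88 / 1/60 = 15/22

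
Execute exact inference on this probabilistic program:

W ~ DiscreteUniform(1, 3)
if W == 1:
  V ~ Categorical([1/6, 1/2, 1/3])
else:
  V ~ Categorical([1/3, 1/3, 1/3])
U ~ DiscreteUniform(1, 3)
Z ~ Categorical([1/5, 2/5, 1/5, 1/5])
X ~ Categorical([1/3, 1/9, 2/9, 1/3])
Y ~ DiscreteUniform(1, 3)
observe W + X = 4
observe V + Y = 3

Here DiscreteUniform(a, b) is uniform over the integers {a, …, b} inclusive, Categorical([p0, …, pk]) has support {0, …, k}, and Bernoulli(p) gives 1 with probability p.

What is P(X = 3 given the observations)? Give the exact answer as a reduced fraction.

Enumerate traces; 108 have nonzero weight after conditioning:
  (W=1, V=0, U=1, Z=0, X=3, Y=3) weight 1/2430
  (W=1, V=0, U=1, Z=1, X=3, Y=3) weight 1/1215
  (W=1, V=0, U=1, Z=2, X=3, Y=3) weight 1/2430
  (W=1, V=0, U=1, Z=3, X=3, Y=3) weight 1/2430
  (W=1, V=0, U=2, Z=0, X=3, Y=3) weight 1/2430
  (W=1, V=0, U=2, Z=1, X=3, Y=3) weight 1/1215
  (W=1, V=0, U=2, Z=2, X=3, Y=3) weight 1/2430
  (W=1, V=0, U=2, Z=3, X=3, Y=3) weight 1/2430
  (W=2, V=0, U=1, Z=0, X=2, Y=3) weight 2/3645
  (W=3, V=0, U=1, Z=0, X=1, Y=3) weight 1/3645
  … 98 more
Group by X:
  weight(X=1) = 1/81
  weight(X=2) = 2/81
  weight(X=3) = 1/27
Total weight = 1/81 + 2/81 + 1/27 = 2/27
P(X=1 | obs) = 1/81 / 2/27 = 1/6
P(X=2 | obs) = 2/81 / 2/27 = 1/3
P(X=3 | obs) = 1/27 / 2/27 = 1/2

P(X = 3 | obs) = 1/2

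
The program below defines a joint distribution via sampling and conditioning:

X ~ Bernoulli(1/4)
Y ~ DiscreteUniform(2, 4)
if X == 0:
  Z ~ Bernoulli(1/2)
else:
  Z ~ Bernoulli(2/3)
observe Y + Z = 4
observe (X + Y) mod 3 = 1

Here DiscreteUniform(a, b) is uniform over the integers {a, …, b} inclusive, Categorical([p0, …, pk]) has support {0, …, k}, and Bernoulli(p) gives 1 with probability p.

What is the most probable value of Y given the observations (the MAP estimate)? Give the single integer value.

argmax_v P(Y = v | obs) = 4

Enumerate traces; 2 have nonzero weight after conditioning:
  (X=0, Y=4, Z=0) weight 1/8
  (X=1, Y=3, Z=1) weight 1/18
Group by Y:
  weight(Y=3) = 1/18
  weight(Y=4) = 1/8
Total weight = 1/18 + 1/8 = 13/72
P(Y=3 | obs) = 1/18 / 13/72 = 4/13
P(Y=4 | obs) = 1/8 / 13/72 = 9/13
argmax = 4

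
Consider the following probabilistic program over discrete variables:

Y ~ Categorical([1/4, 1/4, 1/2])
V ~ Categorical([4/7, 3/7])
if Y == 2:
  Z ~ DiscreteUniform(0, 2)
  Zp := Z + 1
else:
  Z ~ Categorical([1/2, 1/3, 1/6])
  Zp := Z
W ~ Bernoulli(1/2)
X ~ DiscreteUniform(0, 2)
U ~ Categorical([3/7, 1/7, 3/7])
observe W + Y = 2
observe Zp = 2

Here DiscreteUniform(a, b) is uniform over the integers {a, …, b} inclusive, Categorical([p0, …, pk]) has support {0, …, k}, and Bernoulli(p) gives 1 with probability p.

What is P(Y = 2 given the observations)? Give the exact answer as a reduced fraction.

P(Y = 2 | obs) = 4/5

Enumerate traces; 36 have nonzero weight after conditioning:
  (Y=1, V=0, Z=2, W=1, X=0, U=0) weight 1/588
  (Y=1, V=0, Z=2, W=1, X=0, U=1) weight 1/1764
  (Y=1, V=0, Z=2, W=1, X=0, U=2) weight 1/588
  (Y=1, V=0, Z=2, W=1, X=1, U=0) weight 1/588
  (Y=1, V=0, Z=2, W=1, X=1, U=1) weight 1/1764
  (Y=1, V=0, Z=2, W=1, X=1, U=2) weight 1/588
  (Y=1, V=0, Z=2, W=1, X=2, U=0) weight 1/588
  (Y=1, V=0, Z=2, W=1, X=2, U=1) weight 1/1764
  (Y=2, V=0, Z=1, W=0, X=0, U=0) weight 1/147
  … 27 more
Group by Y:
  weight(Y=1) = 1/48
  weight(Y=2) = 1/12
Total weight = 1/48 + 1/12 = 5/48
P(Y=1 | obs) = 1/48 / 5/48 = 1/5
P(Y=2 | obs) = 1/12 / 5/48 = 4/5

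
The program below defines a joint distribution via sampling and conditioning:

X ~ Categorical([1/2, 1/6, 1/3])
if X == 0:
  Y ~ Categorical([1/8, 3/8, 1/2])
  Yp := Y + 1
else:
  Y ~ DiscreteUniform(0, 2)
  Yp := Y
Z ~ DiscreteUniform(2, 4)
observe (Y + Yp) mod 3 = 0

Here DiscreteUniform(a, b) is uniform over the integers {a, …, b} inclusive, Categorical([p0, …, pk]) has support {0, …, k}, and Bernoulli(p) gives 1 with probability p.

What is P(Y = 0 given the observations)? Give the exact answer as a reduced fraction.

P(Y = 0 | obs) = 8/17

Enumerate traces; 9 have nonzero weight after conditioning:
  (X=0, Y=1, Z=2) weight 1/16
  (X=0, Y=1, Z=3) weight 1/16
  (X=0, Y=1, Z=4) weight 1/16
  (X=1, Y=0, Z=2) weight 1/54
  (X=1, Y=0, Z=3) weight 1/54
  (X=1, Y=0, Z=4) weight 1/54
  (X=2, Y=0, Z=2) weight 1/27
  (X=2, Y=0, Z=3) weight 1/27
  … 1 more
Group by Y:
  weight(Y=0) = 1/6
  weight(Y=1) = 3/16
Total weight = 1/6 + 3/16 = 17/48
P(Y=0 | obs) = 1/6 / 17/48 = 8/17
P(Y=1 | obs) = 3/16 / 17/48 = 9/17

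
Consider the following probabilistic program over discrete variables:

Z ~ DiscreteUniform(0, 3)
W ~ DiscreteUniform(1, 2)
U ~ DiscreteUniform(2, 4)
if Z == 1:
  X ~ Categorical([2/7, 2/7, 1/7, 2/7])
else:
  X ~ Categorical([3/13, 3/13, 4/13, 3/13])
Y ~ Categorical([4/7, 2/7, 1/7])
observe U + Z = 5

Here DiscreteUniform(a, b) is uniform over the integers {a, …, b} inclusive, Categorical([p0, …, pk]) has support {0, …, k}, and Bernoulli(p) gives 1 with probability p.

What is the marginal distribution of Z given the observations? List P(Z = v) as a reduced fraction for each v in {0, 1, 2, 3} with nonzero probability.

P(Z=1) = 1/3, P(Z=2) = 1/3, P(Z=3) = 1/3

Enumerate traces; 72 have nonzero weight after conditioning:
  (Z=1, W=1, U=4, X=0, Y=0) weight 1/147
  (Z=1, W=1, U=4, X=0, Y=1) weight 1/294
  (Z=1, W=1, U=4, X=0, Y=2) weight 1/588
  (Z=1, W=1, U=4, X=1, Y=0) weight 1/147
  (Z=1, W=1, U=4, X=1, Y=1) weight 1/294
  (Z=1, W=1, U=4, X=1, Y=2) weight 1/588
  (Z=1, W=1, U=4, X=2, Y=0) weight 1/294
  (Z=1, W=1, U=4, X=2, Y=1) weight 1/588
  (Z=2, W=1, U=3, X=0, Y=0) weight 1/182
  (Z=3, W=1, U=2, X=0, Y=0) weight 1/182
  … 62 more
Group by Z:
  weight(Z=1) = 1/12
  weight(Z=2) = 1/12
  weight(Z=3) = 1/12
Total weight = 1/12 + 1/12 + 1/12 = 1/4
P(Z=1 | obs) = 1/12 / 1/4 = 1/3
P(Z=2 | obs) = 1/12 / 1/4 = 1/3
P(Z=3 | obs) = 1/12 / 1/4 = 1/3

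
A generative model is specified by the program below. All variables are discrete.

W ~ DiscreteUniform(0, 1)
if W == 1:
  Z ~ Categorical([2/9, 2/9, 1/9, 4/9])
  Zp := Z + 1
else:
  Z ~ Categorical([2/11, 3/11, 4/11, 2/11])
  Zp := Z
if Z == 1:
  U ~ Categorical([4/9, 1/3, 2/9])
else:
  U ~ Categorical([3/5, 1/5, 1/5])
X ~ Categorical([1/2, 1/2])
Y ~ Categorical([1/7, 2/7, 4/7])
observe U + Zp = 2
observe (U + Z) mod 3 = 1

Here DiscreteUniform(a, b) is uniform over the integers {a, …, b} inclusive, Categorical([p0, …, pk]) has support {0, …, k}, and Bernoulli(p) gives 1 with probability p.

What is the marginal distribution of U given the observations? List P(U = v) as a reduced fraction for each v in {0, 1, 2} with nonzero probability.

Enumerate traces; 12 have nonzero weight after conditioning:
  (W=1, Z=0, U=1, X=0, Y=0) weight 1/630
  (W=1, Z=0, U=1, X=0, Y=1) weight 1/315
  (W=1, Z=0, U=1, X=0, Y=2) weight 2/315
  (W=1, Z=0, U=1, X=1, Y=0) weight 1/630
  (W=1, Z=0, U=1, X=1, Y=1) weight 1/315
  (W=1, Z=0, U=1, X=1, Y=2) weight 2/315
  (W=1, Z=1, U=0, X=0, Y=0) weight 2/567
  (W=1, Z=1, U=0, X=0, Y=1) weight 4/567
  … 4 more
Group by U:
  weight(U=0) = 4/81
  weight(U=1) = 1/45
Total weight = 4/81 + 1/45 = 29/405
P(U=0 | obs) = 4/81 / 29/405 = 20/29
P(U=1 | obs) = 1/45 / 29/405 = 9/29

P(U=0) = 20/29, P(U=1) = 9/29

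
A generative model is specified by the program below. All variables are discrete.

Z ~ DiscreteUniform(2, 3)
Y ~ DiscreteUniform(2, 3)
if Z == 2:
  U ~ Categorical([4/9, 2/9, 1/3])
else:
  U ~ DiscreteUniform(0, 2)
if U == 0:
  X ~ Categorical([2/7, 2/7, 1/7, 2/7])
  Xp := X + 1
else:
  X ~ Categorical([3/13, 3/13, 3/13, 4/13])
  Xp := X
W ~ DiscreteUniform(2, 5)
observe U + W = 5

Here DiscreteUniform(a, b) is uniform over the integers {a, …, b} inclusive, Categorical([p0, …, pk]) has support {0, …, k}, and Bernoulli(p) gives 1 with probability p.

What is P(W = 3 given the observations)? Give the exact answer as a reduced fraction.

Enumerate traces; 48 have nonzero weight after conditioning:
  (Z=2, Y=2, U=0, X=0, W=5) weight 1/126
  (Z=2, Y=2, U=0, X=1, W=5) weight 1/126
  (Z=2, Y=2, U=0, X=2, W=5) weight 1/252
  (Z=2, Y=2, U=0, X=3, W=5) weight 1/126
  (Z=2, Y=2, U=1, X=0, W=4) weight 1/312
  (Z=2, Y=2, U=1, X=1, W=4) weight 1/312
  (Z=2, Y=2, U=1, X=2, W=4) weight 1/312
  (Z=2, Y=2, U=1, X=3, W=4) weight 1/234
  (Z=2, Y=2, U=2, X=0, W=3) weight 1/208
  … 39 more
Group by W:
  weight(W=3) = 1/12
  weight(W=4) = 5/72
  weight(W=5) = 7/72
Total weight = 1/12 + 5/72 + 7/72 = 1/4
P(W=3 | obs) = 1/12 / 1/4 = 1/3
P(W=4 | obs) = 5/72 / 1/4 = 5/18
P(W=5 | obs) = 7/72 / 1/4 = 7/18

P(W = 3 | obs) = 1/3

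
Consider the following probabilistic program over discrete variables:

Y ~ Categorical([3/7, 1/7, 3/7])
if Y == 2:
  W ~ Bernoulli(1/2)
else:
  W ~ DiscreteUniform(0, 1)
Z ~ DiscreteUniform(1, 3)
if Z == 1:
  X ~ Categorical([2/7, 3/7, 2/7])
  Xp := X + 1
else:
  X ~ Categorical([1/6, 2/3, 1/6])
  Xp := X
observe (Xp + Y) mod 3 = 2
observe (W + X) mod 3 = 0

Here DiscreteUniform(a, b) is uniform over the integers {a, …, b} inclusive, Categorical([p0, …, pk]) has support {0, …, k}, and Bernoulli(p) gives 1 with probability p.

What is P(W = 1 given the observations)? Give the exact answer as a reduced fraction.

P(W = 1 | obs) = 13/22

Enumerate traces; 6 have nonzero weight after conditioning:
  (Y=0, W=1, Z=2, X=2) weight 1/84
  (Y=0, W=1, Z=3, X=2) weight 1/84
  (Y=1, W=0, Z=1, X=0) weight 1/147
  (Y=2, W=0, Z=2, X=0) weight 1/84
  (Y=2, W=0, Z=3, X=0) weight 1/84
  (Y=2, W=1, Z=1, X=2) weight 1/49
Group by W:
  weight(W=0) = 3/98
  weight(W=1) = 13/294
Total weight = 3/98 + 13/294 = 11/147
P(W=0 | obs) = 3/98 / 11/147 = 9/22
P(W=1 | obs) = 13/294 / 11/147 = 13/22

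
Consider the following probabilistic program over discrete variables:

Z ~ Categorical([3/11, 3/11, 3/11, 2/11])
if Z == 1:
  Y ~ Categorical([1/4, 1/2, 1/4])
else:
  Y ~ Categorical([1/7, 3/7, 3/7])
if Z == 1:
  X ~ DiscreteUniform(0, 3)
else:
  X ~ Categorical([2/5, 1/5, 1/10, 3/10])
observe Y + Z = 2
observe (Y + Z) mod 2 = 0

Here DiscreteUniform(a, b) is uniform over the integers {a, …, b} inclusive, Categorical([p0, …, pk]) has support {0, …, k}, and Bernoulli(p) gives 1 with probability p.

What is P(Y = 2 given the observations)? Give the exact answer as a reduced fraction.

Enumerate traces; 12 have nonzero weight after conditioning:
  (Z=0, Y=2, X=0) weight 18/385
  (Z=0, Y=2, X=1) weight 9/385
  (Z=0, Y=2, X=2) weight 9/770
  (Z=0, Y=2, X=3) weight 27/770
  (Z=1, Y=1, X=0) weight 3/88
  (Z=1, Y=1, X=1) weight 3/88
  (Z=1, Y=1, X=2) weight 3/88
  (Z=1, Y=1, X=3) weight 3/88
  (Z=2, Y=0, X=0) weight 6/385
  … 3 more
Group by Y:
  weight(Y=0) = 3/77
  weight(Y=1) = 3/22
  weight(Y=2) = 9/77
Total weight = 3/77 + 3/22 + 9/77 = 45/154
P(Y=0 | obs) = 3/77 / 45/154 = 2/15
P(Y=1 | obs) = 3/22 / 45/154 = 7/15
P(Y=2 | obs) = 9/77 / 45/154 = 2/5

P(Y = 2 | obs) = 2/5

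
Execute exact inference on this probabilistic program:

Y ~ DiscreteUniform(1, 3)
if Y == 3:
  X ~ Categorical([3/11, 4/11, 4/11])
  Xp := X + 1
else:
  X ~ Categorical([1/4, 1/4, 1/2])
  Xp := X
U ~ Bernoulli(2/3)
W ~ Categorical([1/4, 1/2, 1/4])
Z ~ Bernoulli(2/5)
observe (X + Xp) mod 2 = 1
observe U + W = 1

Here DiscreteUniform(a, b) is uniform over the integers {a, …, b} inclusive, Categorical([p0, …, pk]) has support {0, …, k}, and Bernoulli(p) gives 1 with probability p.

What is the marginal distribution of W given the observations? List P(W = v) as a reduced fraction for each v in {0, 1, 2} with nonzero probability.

Enumerate traces; 12 have nonzero weight after conditioning:
  (Y=3, X=0, U=0, W=1, Z=0) weight 1/110
  (Y=3, X=0, U=0, W=1, Z=1) weight 1/165
  (Y=3, X=0, U=1, W=0, Z=0) weight 1/110
  (Y=3, X=0, U=1, W=0, Z=1) weight 1/165
  (Y=3, X=1, U=0, W=1, Z=0) weight 2/165
  (Y=3, X=1, U=0, W=1, Z=1) weight 4/495
  (Y=3, X=1, U=1, W=0, Z=0) weight 2/165
  (Y=3, X=1, U=1, W=0, Z=1) weight 4/495
  … 4 more
Group by W:
  weight(W=0) = 1/18
  weight(W=1) = 1/18
Total weight = 1/18 + 1/18 = 1/9
P(W=0 | obs) = 1/18 / 1/9 = 1/2
P(W=1 | obs) = 1/18 / 1/9 = 1/2

P(W=0) = 1/2, P(W=1) = 1/2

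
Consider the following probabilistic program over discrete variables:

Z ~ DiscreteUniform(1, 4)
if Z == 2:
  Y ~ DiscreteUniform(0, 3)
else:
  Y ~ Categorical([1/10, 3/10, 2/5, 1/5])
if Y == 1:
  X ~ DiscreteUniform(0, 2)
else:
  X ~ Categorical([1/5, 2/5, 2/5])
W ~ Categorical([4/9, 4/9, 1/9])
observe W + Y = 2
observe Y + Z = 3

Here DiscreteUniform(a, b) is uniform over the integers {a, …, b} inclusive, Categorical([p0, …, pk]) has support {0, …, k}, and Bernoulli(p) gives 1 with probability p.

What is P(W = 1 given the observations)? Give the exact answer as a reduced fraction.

P(W = 1 | obs) = 10/27

Enumerate traces; 9 have nonzero weight after conditioning:
  (Z=1, Y=2, X=0, W=0) weight 2/225
  (Z=1, Y=2, X=1, W=0) weight 4/225
  (Z=1, Y=2, X=2, W=0) weight 4/225
  (Z=2, Y=1, X=0, W=1) weight 1/108
  (Z=2, Y=1, X=1, W=1) weight 1/108
  (Z=2, Y=1, X=2, W=1) weight 1/108
  (Z=3, Y=0, X=0, W=2) weight 1/1800
  (Z=3, Y=0, X=1, W=2) weight 1/900
  … 1 more
Group by W:
  weight(W=0) = 2/45
  weight(W=1) = 1/36
  weight(W=2) = 1/360
Total weight = 2/45 + 1/36 + 1/360 = 3/40
P(W=0 | obs) = 2/45 / 3/40 = 16/27
P(W=1 | obs) = 1/36 / 3/40 = 10/27
P(W=2 | obs) = 1/360 / 3/40 = 1/27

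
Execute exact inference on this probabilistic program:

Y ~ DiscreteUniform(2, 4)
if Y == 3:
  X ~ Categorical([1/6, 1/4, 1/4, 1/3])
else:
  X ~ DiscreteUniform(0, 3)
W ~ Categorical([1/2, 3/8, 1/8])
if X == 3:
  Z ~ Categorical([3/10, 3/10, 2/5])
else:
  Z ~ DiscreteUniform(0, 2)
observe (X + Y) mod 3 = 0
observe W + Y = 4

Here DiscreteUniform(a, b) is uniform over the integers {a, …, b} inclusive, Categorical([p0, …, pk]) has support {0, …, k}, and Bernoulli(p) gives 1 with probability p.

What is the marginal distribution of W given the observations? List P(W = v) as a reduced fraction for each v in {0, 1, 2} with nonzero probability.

Enumerate traces; 12 have nonzero weight after conditioning:
  (Y=2, X=1, W=2, Z=0) weight 1/288
  (Y=2, X=1, W=2, Z=1) weight 1/288
  (Y=2, X=1, W=2, Z=2) weight 1/288
  (Y=3, X=0, W=1, Z=0) weight 1/144
  (Y=3, X=0, W=1, Z=1) weight 1/144
  (Y=3, X=0, W=1, Z=2) weight 1/144
  (Y=3, X=3, W=1, Z=0) weight 1/80
  (Y=3, X=3, W=1, Z=1) weight 1/80
  (Y=4, X=2, W=0, Z=0) weight 1/72
  … 3 more
Group by W:
  weight(W=0) = 1/24
  weight(W=1) = 1/16
  weight(W=2) = 1/96
Total weight = 1/24 + 1/16 + 1/96 = 11/96
P(W=0 | obs) = 1/24 / 11/96 = 4/11
P(W=1 | obs) = 1/16 / 11/96 = 6/11
P(W=2 | obs) = 1/96 / 11/96 = 1/11

P(W=0) = 4/11, P(W=1) = 6/11, P(W=2) = 1/11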